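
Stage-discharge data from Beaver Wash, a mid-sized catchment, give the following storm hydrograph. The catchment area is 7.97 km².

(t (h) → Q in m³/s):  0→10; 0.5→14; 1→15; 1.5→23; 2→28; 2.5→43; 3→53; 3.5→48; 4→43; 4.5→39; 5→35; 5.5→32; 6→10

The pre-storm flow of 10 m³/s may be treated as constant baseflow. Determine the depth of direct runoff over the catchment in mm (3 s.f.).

Direct runoff: 0.0, 4.0, 5.0, 13.0, 18.0, 33.0, 43.0, 38.0, 33.0, 29.0, 25.0, 22.0, 0.0 m³/s; ΣQ_DR = 263.0 m³/s.
V = ΣQ_DR · Δt = 263.0 × 1800 s = 4.734 × 10^5 m³.
Over A = 7.97 km², depth = V / A = 59.4 mm.

d ≈ 59.4 mm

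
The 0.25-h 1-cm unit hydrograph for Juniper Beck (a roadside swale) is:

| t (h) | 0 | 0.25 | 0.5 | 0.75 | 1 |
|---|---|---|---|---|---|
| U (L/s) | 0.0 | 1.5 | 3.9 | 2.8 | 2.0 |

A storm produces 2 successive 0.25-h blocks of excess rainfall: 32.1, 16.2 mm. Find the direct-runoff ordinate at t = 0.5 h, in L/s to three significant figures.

By discrete convolution, Q_j = Σ (P_i / 10 mm) · U_{j−i}.
At t = 0.5 h (j=2): Q = (32.1/10)·3.9 + (16.2/10)·1.5 = 14.9 L/s.

Q ≈ 14.9 L/s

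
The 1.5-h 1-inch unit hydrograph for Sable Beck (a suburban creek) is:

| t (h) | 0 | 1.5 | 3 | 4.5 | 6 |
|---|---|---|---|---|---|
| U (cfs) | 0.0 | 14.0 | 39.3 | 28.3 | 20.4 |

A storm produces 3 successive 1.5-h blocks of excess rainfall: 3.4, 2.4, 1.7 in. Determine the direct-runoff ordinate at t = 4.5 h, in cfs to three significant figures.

By discrete convolution, Q_j = Σ (P_i / 1 in) · U_{j−i}.
At t = 4.5 h (j=3): Q = (3.4/1)·28.3 + (2.4/1)·39.3 + (1.7/1)·14.0 = 214 cfs.

Q ≈ 214 cfs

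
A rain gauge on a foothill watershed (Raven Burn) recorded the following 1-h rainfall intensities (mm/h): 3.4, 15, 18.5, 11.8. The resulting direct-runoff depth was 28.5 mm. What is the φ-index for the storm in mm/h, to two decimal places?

Only the 3 blocks with intensity above φ contribute runoff: 15, 18.5, 11.8 mm/h.
Σ(I−φ)·Δt = d  ⇒  (15+18.5+11.8 − 3φ)·1 = 28.5
φ = (45.30 − 28.5/1) / 3 = 5.60 mm/h.

φ ≈ 5.60 mm/h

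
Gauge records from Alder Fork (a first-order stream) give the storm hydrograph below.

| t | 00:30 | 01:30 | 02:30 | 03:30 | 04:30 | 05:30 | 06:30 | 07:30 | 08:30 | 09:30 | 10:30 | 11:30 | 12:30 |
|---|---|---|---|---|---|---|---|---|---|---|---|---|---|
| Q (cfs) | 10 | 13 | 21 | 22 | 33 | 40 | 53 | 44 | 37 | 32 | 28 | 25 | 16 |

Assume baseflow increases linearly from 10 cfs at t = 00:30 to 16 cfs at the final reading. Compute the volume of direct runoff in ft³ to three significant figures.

Direct-runoff ordinates (Q − Q_b): 0.00, 2.50, 10.00, 10.50, 21.00, 27.50, 40.00, 30.50, 23.00, 17.50, 13.00, 9.50, 0.00 cfs.
ΣQ_DR = 205.0 cfs.
With Δt = 1 h = 3600 s, V = ΣQ_DR · Δt = 205.0 × 3600 = 7.38 × 10^5 ft³.

V ≈ 7.38 × 10^5 ft³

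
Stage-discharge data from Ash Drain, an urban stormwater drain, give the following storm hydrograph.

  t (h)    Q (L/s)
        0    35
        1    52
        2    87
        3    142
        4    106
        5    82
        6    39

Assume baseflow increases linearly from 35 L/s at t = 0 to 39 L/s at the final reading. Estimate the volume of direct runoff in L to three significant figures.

V ≈ 1.02 × 10^6 L

Direct-runoff ordinates (Q − Q_b): 0.00, 16.33, 50.67, 105.00, 68.33, 43.67, 0.00 L/s.
ΣQ_DR = 284.0 L/s.
With Δt = 1 h = 3600 s, V = ΣQ_DR · Δt = 284.0 × 3600 = 1.02 × 10^6 L.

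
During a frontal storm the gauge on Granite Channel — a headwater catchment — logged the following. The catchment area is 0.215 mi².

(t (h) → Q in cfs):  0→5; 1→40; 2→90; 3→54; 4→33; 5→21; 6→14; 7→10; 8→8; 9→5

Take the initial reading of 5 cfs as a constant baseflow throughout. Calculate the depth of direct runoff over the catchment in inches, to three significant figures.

d ≈ 1.66 in

Direct runoff: 0.0, 35.0, 85.0, 49.0, 28.0, 16.0, 9.0, 5.0, 3.0, 0.0 cfs; ΣQ_DR = 230.0 cfs.
V = ΣQ_DR · Δt = 230.0 × 3600 s = 8.280 × 10^5 ft³.
Over A = 0.215 mi², depth = V / A = 1.66 in.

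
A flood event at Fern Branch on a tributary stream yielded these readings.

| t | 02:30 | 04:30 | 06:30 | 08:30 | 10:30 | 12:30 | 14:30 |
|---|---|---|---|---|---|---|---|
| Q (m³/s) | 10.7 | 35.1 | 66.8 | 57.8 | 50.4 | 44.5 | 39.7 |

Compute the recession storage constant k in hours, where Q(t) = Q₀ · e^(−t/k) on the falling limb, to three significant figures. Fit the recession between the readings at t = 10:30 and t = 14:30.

On the falling limb, Q drops from 50.4 to 39.7 m³/s between t = 10:30 and t = 14:30 (Δt = 4 h).
k = −Δt / ln(Q₂/Q₁) = −4 / ln(39.7/50.4) = 16.8 h.

k ≈ 16.8 h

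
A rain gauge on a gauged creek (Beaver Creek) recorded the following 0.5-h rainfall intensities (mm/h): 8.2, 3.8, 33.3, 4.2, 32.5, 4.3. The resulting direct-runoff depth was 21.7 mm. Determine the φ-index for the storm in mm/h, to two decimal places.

Only the 2 blocks with intensity above φ contribute runoff: 33.3, 32.5 mm/h.
Σ(I−φ)·Δt = d  ⇒  (33.3+32.5 − 2φ)·0.5 = 21.7
φ = (65.80 − 21.7/0.5) / 2 = 11.20 mm/h.

φ ≈ 11.20 mm/h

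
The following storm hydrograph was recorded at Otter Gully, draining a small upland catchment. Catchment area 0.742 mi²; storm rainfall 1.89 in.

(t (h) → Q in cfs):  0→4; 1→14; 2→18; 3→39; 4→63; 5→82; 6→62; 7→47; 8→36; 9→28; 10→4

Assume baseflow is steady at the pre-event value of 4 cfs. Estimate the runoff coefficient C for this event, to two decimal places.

ΣQ_DR = 353.0 cfs; V = ΣQ_DR·Δt = 1.271 × 10^6 ft³.
Runoff depth d = V / A = 0.7372 in.
C = d / P = 0.7372 / 1.89 = 0.39.

C ≈ 0.39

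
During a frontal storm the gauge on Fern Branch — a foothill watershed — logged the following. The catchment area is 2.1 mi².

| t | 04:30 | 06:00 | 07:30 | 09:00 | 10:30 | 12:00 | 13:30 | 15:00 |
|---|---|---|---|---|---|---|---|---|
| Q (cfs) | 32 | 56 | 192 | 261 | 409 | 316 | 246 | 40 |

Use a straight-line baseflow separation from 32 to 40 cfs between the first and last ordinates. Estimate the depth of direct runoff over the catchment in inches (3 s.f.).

Direct runoff: 0.00, 22.86, 157.71, 225.57, 372.43, 278.29, 207.14, 0.00 cfs; ΣQ_DR = 1264 cfs.
V = ΣQ_DR · Δt = 1264 × 5400 s = 6.826 × 10^6 ft³.
Over A = 2.1 mi², depth = V / A = 1.40 in.

d ≈ 1.40 in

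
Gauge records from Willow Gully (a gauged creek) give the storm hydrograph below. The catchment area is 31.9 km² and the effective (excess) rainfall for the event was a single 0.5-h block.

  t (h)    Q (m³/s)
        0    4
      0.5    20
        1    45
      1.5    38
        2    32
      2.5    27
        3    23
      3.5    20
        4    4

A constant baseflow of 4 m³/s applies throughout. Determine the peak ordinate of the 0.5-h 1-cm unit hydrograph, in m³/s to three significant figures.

Direct runoff: 0.0, 16.0, 41.0, 34.0, 28.0, 23.0, 19.0, 16.0, 0.0 m³/s; ΣQ_DR = 177.0 m³/s, peak = 41.0 m³/s.
Runoff depth d = ΣQ_DR·Δt / A = 177.0 × 1800 / (31.9 km²) = 9.987 mm.
The 1-cm UH is the DRH scaled by (10 mm)/d, so U_p = 41.0 × 10/9.987 = 41.1 m³/s.

U_p ≈ 41.1 m³/s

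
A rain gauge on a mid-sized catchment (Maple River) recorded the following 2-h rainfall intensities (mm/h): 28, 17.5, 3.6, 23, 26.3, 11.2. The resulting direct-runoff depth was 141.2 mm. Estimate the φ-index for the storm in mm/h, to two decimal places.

Only the 5 blocks with intensity above φ contribute runoff: 28, 17.5, 23, 26.3, 11.2 mm/h.
Σ(I−φ)·Δt = d  ⇒  (28+17.5+23+26.3+11.2 − 5φ)·2 = 141.2
φ = (106.0 − 141.2/2) / 5 = 7.08 mm/h.

φ ≈ 7.08 mm/h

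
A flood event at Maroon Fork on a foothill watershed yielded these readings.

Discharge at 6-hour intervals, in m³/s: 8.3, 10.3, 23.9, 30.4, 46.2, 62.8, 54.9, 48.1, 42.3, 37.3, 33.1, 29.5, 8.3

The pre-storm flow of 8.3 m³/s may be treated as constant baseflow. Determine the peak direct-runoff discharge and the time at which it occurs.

Subtracting baseflow gives direct-runoff ordinates: 0.0, 2.0, 15.6, 22.1, 37.9, 54.5, 46.6, 39.8, 34.0, 29.0, 24.8, 21.2, 0.0 m³/s.
The maximum is 54.5 m³/s, occurring at the reading for t = 30 h.

Q_p = 54.5 m³/s at t = 30 h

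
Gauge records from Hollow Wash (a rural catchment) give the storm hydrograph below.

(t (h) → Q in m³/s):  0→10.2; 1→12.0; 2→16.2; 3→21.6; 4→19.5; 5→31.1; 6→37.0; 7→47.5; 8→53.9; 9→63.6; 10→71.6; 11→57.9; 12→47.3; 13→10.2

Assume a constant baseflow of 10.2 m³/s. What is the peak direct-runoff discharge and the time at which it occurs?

Q_p = 61.4 m³/s at t = 10 h

Subtracting baseflow gives direct-runoff ordinates: 0.0, 1.8, 6.0, 11.4, 9.3, 20.9, 26.8, 37.3, 43.7, 53.4, 61.4, 47.7, 37.1, 0.0 m³/s.
The maximum is 61.4 m³/s, occurring at the reading for t = 10 h.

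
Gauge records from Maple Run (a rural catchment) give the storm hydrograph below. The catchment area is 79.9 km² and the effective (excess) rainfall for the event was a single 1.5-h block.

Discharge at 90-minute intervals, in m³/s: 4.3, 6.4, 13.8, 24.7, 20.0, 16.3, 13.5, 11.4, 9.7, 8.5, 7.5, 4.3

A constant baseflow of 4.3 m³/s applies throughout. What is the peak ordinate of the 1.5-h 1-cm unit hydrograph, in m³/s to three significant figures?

U_p ≈ 34.0 m³/s

Direct runoff: 0.0, 2.1, 9.5, 20.4, 15.7, 12.0, 9.2, 7.1, 5.4, 4.2, 3.2, 0.0 m³/s; ΣQ_DR = 88.80 m³/s, peak = 20.4 m³/s.
Runoff depth d = ΣQ_DR·Δt / A = 88.80 × 5400 / (79.9 km²) = 6.002 mm.
The 1-cm UH is the DRH scaled by (10 mm)/d, so U_p = 20.4 × 10/6.002 = 34.0 m³/s.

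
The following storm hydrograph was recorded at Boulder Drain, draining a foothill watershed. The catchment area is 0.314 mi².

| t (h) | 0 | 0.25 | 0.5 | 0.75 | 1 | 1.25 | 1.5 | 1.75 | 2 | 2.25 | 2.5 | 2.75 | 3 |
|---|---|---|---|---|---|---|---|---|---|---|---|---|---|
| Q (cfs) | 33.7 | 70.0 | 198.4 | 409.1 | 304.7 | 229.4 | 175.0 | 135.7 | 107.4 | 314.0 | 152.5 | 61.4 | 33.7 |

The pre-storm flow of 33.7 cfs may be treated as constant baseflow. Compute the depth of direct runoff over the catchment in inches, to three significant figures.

Direct runoff: 0.0, 36.3, 164.7, 375.4, 271.0, 195.7, 141.3, 102.0, 73.7, 280.3, 118.8, 27.7, 0.0 cfs; ΣQ_DR = 1787 cfs.
V = ΣQ_DR · Δt = 1787 × 900 s = 1.608 × 10^6 ft³.
Over A = 0.314 mi², depth = V / A = 2.20 in.

d ≈ 2.20 in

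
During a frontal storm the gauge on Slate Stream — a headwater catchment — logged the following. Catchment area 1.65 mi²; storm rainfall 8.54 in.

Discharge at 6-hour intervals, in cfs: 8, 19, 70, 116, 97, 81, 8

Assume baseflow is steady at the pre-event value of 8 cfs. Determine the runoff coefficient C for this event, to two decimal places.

C ≈ 0.23

ΣQ_DR = 343.0 cfs; V = ΣQ_DR·Δt = 7.409 × 10^6 ft³.
Runoff depth d = V / A = 1.933 in.
C = d / P = 1.933 / 8.54 = 0.23.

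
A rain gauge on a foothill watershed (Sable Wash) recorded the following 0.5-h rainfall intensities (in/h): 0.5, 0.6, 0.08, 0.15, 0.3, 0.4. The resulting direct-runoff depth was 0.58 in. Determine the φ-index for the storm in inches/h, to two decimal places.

Only the 4 blocks with intensity above φ contribute runoff: 0.5, 0.6, 0.3, 0.4 in/h.
Σ(I−φ)·Δt = d  ⇒  (0.5+0.6+0.3+0.4 − 4φ)·0.5 = 0.58
φ = (1.800 − 0.58/0.5) / 4 = 0.16 in/h.

φ ≈ 0.16 in/h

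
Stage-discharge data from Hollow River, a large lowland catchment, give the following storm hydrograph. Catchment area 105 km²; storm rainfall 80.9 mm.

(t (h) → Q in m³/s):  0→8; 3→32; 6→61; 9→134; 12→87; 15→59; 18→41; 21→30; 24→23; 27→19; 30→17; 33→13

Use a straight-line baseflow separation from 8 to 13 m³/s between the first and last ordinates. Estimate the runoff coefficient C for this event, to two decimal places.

C ≈ 0.51

ΣQ_DR = 398.0 m³/s; V = ΣQ_DR·Δt = 4.298 × 10^6 m³.
Runoff depth d = V / A = 40.94 mm.
C = d / P = 40.94 / 80.9 = 0.51.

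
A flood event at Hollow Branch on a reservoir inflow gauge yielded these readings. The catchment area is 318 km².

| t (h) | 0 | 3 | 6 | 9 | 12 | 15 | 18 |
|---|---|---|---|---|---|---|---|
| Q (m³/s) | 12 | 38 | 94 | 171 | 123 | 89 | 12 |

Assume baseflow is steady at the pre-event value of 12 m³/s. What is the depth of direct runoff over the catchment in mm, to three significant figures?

Direct runoff: 0.0, 26.0, 82.0, 159.0, 111.0, 77.0, 0.0 m³/s; ΣQ_DR = 455.0 m³/s.
V = ΣQ_DR · Δt = 455.0 × 10800 s = 4.914 × 10^6 m³.
Over A = 318 km², depth = V / A = 15.5 mm.

d ≈ 15.5 mm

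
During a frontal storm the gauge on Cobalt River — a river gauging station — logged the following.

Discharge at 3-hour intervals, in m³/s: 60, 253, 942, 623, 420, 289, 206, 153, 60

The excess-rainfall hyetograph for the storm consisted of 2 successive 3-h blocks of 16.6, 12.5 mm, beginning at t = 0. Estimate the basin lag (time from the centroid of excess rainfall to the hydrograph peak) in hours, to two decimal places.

Centroid of excess rainfall: t_c = Σ P_i·t̄_i / ΣP_i = 2.7887 h (block centres at 1.5, 4.5 h).
Hydrograph peak occurs at t = 6 h, so basin lag t_L = 6 − 2.7887 = 3.21 h.

t_L ≈ 3.21 h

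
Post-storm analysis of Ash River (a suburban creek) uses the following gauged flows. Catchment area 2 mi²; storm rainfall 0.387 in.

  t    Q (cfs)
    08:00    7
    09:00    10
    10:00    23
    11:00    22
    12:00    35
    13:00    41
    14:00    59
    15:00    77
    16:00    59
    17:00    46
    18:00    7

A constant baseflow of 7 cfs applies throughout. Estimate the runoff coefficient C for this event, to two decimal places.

C ≈ 0.62

ΣQ_DR = 309.0 cfs; V = ΣQ_DR·Δt = 1.112 × 10^6 ft³.
Runoff depth d = V / A = 0.2394 in.
C = d / P = 0.2394 / 0.387 = 0.62.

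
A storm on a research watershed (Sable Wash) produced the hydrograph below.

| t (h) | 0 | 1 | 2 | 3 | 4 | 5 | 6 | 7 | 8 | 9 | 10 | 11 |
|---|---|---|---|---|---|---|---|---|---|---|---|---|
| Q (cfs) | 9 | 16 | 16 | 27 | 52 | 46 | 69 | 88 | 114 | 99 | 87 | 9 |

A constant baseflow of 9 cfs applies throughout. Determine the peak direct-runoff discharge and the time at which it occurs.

Q_p = 105.0 cfs at t = 8 h

Subtracting baseflow gives direct-runoff ordinates: 0.0, 7.0, 7.0, 18.0, 43.0, 37.0, 60.0, 79.0, 105.0, 90.0, 78.0, 0.0 cfs.
The maximum is 105.0 cfs, occurring at the reading for t = 8 h.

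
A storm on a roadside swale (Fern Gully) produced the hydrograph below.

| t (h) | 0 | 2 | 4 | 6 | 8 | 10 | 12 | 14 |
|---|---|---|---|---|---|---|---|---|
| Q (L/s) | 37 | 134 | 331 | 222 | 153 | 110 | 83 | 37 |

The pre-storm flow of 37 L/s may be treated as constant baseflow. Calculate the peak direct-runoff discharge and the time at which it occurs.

Q_p = 294.0 L/s at t = 4 h

Subtracting baseflow gives direct-runoff ordinates: 0.0, 97.0, 294.0, 185.0, 116.0, 73.0, 46.0, 0.0 L/s.
The maximum is 294.0 L/s, occurring at the reading for t = 4 h.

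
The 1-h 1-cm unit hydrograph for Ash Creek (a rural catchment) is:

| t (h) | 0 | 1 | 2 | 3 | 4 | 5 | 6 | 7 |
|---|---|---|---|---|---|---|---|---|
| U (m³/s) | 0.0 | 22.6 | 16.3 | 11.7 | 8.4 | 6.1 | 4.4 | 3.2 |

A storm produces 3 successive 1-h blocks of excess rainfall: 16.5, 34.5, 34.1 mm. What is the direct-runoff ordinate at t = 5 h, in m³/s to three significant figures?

By discrete convolution, Q_j = Σ (P_i / 10 mm) · U_{j−i}.
At t = 5 h (j=5): Q = (16.5/10)·6.1 + (34.5/10)·8.4 + (34.1/10)·11.7 = 78.9 m³/s.

Q ≈ 78.9 m³/s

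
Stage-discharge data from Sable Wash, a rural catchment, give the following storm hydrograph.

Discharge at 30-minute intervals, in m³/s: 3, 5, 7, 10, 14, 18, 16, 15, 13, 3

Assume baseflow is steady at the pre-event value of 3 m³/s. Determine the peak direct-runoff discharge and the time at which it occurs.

Subtracting baseflow gives direct-runoff ordinates: 0.0, 2.0, 4.0, 7.0, 11.0, 15.0, 13.0, 12.0, 10.0, 0.0 m³/s.
The maximum is 15.0 m³/s, occurring at the reading for t = 2.5 h.

Q_p = 15.0 m³/s at t = 2.5 h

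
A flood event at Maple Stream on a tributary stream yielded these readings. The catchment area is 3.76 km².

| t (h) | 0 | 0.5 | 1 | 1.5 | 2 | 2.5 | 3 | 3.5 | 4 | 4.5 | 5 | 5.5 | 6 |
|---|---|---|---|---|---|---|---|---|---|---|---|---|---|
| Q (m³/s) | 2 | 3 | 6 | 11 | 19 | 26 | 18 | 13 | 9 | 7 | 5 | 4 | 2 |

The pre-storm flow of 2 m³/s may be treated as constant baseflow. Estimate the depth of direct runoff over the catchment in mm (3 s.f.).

d ≈ 47.4 mm

Direct runoff: 0.0, 1.0, 4.0, 9.0, 17.0, 24.0, 16.0, 11.0, 7.0, 5.0, 3.0, 2.0, 0.0 m³/s; ΣQ_DR = 99.00 m³/s.
V = ΣQ_DR · Δt = 99.00 × 1800 s = 1.782 × 10^5 m³.
Over A = 3.76 km², depth = V / A = 47.4 mm.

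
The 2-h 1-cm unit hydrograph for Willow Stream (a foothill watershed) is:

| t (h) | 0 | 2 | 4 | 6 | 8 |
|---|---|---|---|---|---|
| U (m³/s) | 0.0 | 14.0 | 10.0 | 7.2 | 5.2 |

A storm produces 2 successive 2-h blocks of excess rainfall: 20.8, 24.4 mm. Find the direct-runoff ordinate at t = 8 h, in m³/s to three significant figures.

Q ≈ 28.4 m³/s

By discrete convolution, Q_j = Σ (P_i / 10 mm) · U_{j−i}.
At t = 8 h (j=4): Q = (20.8/10)·5.2 + (24.4/10)·7.2 = 28.4 m³/s.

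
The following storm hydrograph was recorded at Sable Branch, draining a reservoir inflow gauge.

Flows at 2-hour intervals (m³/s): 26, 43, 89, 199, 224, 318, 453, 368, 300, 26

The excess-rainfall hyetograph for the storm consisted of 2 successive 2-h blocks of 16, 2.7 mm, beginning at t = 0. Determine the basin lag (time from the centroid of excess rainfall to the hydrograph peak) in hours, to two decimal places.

Centroid of excess rainfall: t_c = Σ P_i·t̄_i / ΣP_i = 1.2888 h (block centres at 1, 3 h).
Hydrograph peak occurs at t = 12 h, so basin lag t_L = 12 − 1.2888 = 10.71 h.

t_L ≈ 10.71 h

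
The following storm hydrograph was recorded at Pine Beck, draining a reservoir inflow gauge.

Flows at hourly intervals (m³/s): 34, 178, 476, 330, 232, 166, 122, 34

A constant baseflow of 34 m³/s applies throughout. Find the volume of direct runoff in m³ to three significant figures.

Direct-runoff ordinates (Q − Q_b): 0.0, 144.0, 442.0, 296.0, 198.0, 132.0, 88.0, 0.0 m³/s.
ΣQ_DR = 1300 m³/s.
With Δt = 1 h = 3600 s, V = ΣQ_DR · Δt = 1300 × 3600 = 4.68 × 10^6 m³.

V ≈ 4.68 × 10^6 m³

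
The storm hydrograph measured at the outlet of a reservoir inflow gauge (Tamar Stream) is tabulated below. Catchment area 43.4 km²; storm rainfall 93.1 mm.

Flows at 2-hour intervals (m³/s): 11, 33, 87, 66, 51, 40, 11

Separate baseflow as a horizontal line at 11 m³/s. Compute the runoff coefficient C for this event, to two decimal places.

ΣQ_DR = 222.0 m³/s; V = ΣQ_DR·Δt = 1.598 × 10^6 m³.
Runoff depth d = V / A = 36.83 mm.
C = d / P = 36.83 / 93.1 = 0.40.

C ≈ 0.40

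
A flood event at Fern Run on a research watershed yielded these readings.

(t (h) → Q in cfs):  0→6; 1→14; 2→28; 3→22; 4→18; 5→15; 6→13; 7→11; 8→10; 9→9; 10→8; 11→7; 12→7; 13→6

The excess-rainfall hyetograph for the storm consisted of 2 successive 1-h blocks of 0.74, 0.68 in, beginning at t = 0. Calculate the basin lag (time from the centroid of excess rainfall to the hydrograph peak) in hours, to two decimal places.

t_L ≈ 1.02 h

Centroid of excess rainfall: t_c = Σ P_i·t̄_i / ΣP_i = 0.9789 h (block centres at 0.5, 1.5 h).
Hydrograph peak occurs at t = 2 h, so basin lag t_L = 2 − 0.9789 = 1.02 h.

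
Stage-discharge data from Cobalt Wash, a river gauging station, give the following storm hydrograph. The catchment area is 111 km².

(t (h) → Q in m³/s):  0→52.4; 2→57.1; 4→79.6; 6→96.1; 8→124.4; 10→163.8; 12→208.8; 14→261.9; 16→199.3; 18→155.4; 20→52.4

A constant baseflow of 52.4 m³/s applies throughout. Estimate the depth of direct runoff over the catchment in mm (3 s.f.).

Direct runoff: 0.0, 4.7, 27.2, 43.7, 72.0, 111.4, 156.4, 209.5, 146.9, 103.0, 0.0 m³/s; ΣQ_DR = 874.8 m³/s.
V = ΣQ_DR · Δt = 874.8 × 7200 s = 6.299 × 10^6 m³.
Over A = 111 km², depth = V / A = 56.7 mm.

d ≈ 56.7 mm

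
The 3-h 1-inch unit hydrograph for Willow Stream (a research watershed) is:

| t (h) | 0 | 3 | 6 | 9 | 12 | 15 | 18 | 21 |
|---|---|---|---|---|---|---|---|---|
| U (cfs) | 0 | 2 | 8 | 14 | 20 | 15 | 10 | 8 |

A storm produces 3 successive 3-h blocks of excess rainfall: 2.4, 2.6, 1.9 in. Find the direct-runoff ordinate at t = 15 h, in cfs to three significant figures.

By discrete convolution, Q_j = Σ (P_i / 1 in) · U_{j−i}.
At t = 15 h (j=5): Q = (2.4/1)·15 + (2.6/1)·20 + (1.9/1)·14 = 115 cfs.

Q ≈ 115 cfs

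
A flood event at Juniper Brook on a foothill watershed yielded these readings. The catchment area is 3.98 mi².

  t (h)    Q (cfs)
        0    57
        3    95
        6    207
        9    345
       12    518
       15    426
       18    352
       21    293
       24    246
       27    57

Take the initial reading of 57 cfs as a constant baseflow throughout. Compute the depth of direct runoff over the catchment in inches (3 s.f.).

Direct runoff: 0.0, 38.0, 150.0, 288.0, 461.0, 369.0, 295.0, 236.0, 189.0, 0.0 cfs; ΣQ_DR = 2026 cfs.
V = ΣQ_DR · Δt = 2026 × 10800 s = 2.188 × 10^7 ft³.
Over A = 3.98 mi², depth = V / A = 2.37 in.

d ≈ 2.37 in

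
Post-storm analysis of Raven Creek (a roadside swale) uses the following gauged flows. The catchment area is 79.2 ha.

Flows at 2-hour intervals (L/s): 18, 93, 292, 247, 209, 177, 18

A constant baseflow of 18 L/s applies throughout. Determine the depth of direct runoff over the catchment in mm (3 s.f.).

d ≈ 8.44 mm

Direct runoff: 0.0, 75.0, 274.0, 229.0, 191.0, 159.0, 0.0 L/s; ΣQ_DR = 928.0 L/s.
V = ΣQ_DR · Δt = 928.0 × 7200 s = 6.682 × 10^6 L.
Over A = 79.2 ha, depth = V / A = 8.44 mm.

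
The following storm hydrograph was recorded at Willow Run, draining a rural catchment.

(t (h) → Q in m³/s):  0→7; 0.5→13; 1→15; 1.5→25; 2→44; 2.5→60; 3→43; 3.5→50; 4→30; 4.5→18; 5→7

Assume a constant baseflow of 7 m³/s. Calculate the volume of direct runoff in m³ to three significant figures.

Direct-runoff ordinates (Q − Q_b): 0.0, 6.0, 8.0, 18.0, 37.0, 53.0, 36.0, 43.0, 23.0, 11.0, 0.0 m³/s.
ΣQ_DR = 235.0 m³/s.
With Δt = 0.5 h = 1800 s, V = ΣQ_DR · Δt = 235.0 × 1800 = 4.23 × 10^5 m³.

V ≈ 4.23 × 10^5 m³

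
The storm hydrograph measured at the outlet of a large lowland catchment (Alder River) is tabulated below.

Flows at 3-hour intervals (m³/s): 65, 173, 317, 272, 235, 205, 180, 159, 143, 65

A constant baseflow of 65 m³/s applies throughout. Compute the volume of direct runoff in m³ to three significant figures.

V ≈ 1.26 × 10^7 m³

Direct-runoff ordinates (Q − Q_b): 0.0, 108.0, 252.0, 207.0, 170.0, 140.0, 115.0, 94.0, 78.0, 0.0 m³/s.
ΣQ_DR = 1164 m³/s.
With Δt = 3 h = 10800 s, V = ΣQ_DR · Δt = 1164 × 10800 = 1.26 × 10^7 m³.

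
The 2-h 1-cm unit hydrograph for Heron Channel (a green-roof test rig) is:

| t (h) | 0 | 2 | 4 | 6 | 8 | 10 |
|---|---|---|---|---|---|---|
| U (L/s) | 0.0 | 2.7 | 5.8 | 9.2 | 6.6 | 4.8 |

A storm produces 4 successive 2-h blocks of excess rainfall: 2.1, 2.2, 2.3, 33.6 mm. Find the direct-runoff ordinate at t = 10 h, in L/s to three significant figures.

By discrete convolution, Q_j = Σ (P_i / 10 mm) · U_{j−i}.
At t = 10 h (j=5): Q = (2.1/10)·4.8 + (2.2/10)·6.6 + (2.3/10)·9.2 + (33.6/10)·5.8 = 24.1 L/s.

Q ≈ 24.1 L/s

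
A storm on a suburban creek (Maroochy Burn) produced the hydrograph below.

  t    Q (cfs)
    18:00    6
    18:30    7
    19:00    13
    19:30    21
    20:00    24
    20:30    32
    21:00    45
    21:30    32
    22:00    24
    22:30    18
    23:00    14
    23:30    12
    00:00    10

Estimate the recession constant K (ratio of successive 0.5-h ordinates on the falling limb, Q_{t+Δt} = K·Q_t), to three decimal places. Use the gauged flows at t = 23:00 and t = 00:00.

Using the recession-limb readings at t = 23:00 and t = 00:00: Q falls from 14 to 10 cfs over 2 intervals.
K = (Q₂/Q₁)^(1/2) = (10/14)^(1/2) = 0.845.

K ≈ 0.845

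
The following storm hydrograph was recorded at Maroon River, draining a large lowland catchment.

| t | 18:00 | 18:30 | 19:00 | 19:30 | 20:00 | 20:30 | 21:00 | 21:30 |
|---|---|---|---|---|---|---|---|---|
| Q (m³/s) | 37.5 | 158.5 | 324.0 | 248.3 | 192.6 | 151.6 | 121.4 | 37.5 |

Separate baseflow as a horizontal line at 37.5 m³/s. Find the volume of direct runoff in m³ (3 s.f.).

V ≈ 1.75 × 10^6 m³

Direct-runoff ordinates (Q − Q_b): 0.0, 121.0, 286.5, 210.8, 155.1, 114.1, 83.9, 0.0 m³/s.
ΣQ_DR = 971.4 m³/s.
With Δt = 0.5 h = 1800 s, V = ΣQ_DR · Δt = 971.4 × 1800 = 1.75 × 10^6 m³.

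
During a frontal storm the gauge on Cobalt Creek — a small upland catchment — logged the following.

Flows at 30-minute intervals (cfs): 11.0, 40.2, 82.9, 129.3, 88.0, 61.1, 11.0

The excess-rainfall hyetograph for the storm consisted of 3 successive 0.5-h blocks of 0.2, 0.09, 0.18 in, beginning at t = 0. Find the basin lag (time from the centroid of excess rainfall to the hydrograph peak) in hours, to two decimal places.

Centroid of excess rainfall: t_c = Σ P_i·t̄_i / ΣP_i = 0.7287 h (block centres at 0.25, 0.75, 1.25 h).
Hydrograph peak occurs at t = 1.5 h, so basin lag t_L = 1.5 − 0.7287 = 0.77 h.

t_L ≈ 0.77 h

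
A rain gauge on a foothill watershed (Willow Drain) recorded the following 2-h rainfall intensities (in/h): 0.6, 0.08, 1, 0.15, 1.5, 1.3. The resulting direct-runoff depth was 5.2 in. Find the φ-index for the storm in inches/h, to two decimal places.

Only the 4 blocks with intensity above φ contribute runoff: 0.6, 1, 1.5, 1.3 in/h.
Σ(I−φ)·Δt = d  ⇒  (0.6+1+1.5+1.3 − 4φ)·2 = 5.2
φ = (4.400 − 5.2/2) / 4 = 0.45 in/h.

φ ≈ 0.45 in/h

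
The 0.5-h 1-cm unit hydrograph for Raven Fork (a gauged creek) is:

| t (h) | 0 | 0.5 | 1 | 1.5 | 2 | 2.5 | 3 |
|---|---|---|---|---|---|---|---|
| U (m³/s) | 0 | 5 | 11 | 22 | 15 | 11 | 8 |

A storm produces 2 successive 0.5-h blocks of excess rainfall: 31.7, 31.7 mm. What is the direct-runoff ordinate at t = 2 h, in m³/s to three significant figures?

By discrete convolution, Q_j = Σ (P_i / 10 mm) · U_{j−i}.
At t = 2 h (j=4): Q = (31.7/10)·15 + (31.7/10)·22 = 117 m³/s.

Q ≈ 117 m³/s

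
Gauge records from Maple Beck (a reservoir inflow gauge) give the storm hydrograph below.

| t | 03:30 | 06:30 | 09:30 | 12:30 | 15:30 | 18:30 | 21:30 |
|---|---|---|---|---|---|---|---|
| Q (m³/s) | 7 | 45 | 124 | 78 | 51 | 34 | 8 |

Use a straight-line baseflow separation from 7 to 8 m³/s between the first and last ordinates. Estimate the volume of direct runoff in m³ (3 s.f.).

V ≈ 3.18 × 10^6 m³

Direct-runoff ordinates (Q − Q_b): 0.00, 37.83, 116.67, 70.50, 43.33, 26.17, 0.00 m³/s.
ΣQ_DR = 294.5 m³/s.
With Δt = 3 h = 10800 s, V = ΣQ_DR · Δt = 294.5 × 10800 = 3.18 × 10^6 m³.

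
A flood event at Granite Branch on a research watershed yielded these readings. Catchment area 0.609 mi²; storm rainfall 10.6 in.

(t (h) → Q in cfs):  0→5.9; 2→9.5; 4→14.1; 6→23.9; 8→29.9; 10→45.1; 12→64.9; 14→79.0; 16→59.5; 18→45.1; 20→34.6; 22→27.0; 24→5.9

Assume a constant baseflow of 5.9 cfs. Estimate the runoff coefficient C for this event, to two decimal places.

C ≈ 0.18

ΣQ_DR = 367.7 cfs; V = ΣQ_DR·Δt = 2.647 × 10^6 ft³.
Runoff depth d = V / A = 1.871 in.
C = d / P = 1.871 / 10.6 = 0.18.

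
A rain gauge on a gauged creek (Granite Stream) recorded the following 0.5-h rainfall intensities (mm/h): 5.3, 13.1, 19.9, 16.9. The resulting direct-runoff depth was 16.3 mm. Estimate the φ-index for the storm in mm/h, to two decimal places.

φ ≈ 5.77 mm/h

Only the 3 blocks with intensity above φ contribute runoff: 13.1, 19.9, 16.9 mm/h.
Σ(I−φ)·Δt = d  ⇒  (13.1+19.9+16.9 − 3φ)·0.5 = 16.3
φ = (49.90 − 16.3/0.5) / 3 = 5.77 mm/h.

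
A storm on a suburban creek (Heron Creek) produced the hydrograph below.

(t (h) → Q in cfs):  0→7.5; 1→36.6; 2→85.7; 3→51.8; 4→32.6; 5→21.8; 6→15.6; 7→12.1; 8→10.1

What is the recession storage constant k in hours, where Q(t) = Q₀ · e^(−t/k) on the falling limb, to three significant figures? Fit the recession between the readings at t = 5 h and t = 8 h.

k ≈ 3.90 h

On the falling limb, Q drops from 21.8 to 10.1 cfs between t = 5 h and t = 8 h (Δt = 3 h).
k = −Δt / ln(Q₂/Q₁) = −3 / ln(10.1/21.8) = 3.90 h.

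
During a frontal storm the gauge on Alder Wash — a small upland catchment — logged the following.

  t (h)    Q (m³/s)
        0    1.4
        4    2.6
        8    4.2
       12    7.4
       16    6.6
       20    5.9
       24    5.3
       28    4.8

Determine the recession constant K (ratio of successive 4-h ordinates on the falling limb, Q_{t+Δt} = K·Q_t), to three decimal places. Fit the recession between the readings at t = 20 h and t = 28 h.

K ≈ 0.902

Using the recession-limb readings at t = 20 h and t = 28 h: Q falls from 5.9 to 4.8 m³/s over 2 intervals.
K = (Q₂/Q₁)^(1/2) = (4.8/5.9)^(1/2) = 0.902.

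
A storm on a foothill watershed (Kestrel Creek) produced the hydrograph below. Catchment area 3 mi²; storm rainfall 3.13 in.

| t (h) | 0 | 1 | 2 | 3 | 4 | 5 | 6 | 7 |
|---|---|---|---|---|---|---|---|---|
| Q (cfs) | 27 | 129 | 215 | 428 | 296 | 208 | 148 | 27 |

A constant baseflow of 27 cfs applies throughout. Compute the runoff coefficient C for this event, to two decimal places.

ΣQ_DR = 1262 cfs; V = ΣQ_DR·Δt = 4.543 × 10^6 ft³.
Runoff depth d = V / A = 0.6519 in.
C = d / P = 0.6519 / 3.13 = 0.21.

C ≈ 0.21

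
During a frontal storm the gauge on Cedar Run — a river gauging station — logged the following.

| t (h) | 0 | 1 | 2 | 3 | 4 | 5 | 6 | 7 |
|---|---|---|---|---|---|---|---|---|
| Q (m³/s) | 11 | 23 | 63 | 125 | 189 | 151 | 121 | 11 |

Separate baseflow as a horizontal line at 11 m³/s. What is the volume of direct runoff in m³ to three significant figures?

V ≈ 2.18 × 10^6 m³

Direct-runoff ordinates (Q − Q_b): 0.0, 12.0, 52.0, 114.0, 178.0, 140.0, 110.0, 0.0 m³/s.
ΣQ_DR = 606.0 m³/s.
With Δt = 1 h = 3600 s, V = ΣQ_DR · Δt = 606.0 × 3600 = 2.18 × 10^6 m³.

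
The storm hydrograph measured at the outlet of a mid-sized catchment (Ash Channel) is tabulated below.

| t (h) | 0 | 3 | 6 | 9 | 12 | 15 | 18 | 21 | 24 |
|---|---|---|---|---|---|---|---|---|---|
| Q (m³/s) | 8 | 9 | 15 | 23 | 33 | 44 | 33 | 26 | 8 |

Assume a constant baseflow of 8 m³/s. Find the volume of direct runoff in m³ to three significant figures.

Direct-runoff ordinates (Q − Q_b): 0.0, 1.0, 7.0, 15.0, 25.0, 36.0, 25.0, 18.0, 0.0 m³/s.
ΣQ_DR = 127.0 m³/s.
With Δt = 3 h = 10800 s, V = ΣQ_DR · Δt = 127.0 × 10800 = 1.37 × 10^6 m³.

V ≈ 1.37 × 10^6 m³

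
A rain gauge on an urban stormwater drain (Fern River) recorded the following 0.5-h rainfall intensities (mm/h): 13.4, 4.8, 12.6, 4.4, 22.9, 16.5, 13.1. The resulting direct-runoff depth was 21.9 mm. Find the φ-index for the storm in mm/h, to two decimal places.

φ ≈ 6.94 mm/h

Only the 5 blocks with intensity above φ contribute runoff: 13.4, 12.6, 22.9, 16.5, 13.1 mm/h.
Σ(I−φ)·Δt = d  ⇒  (13.4+12.6+22.9+16.5+13.1 − 5φ)·0.5 = 21.9
φ = (78.50 − 21.9/0.5) / 5 = 6.94 mm/h.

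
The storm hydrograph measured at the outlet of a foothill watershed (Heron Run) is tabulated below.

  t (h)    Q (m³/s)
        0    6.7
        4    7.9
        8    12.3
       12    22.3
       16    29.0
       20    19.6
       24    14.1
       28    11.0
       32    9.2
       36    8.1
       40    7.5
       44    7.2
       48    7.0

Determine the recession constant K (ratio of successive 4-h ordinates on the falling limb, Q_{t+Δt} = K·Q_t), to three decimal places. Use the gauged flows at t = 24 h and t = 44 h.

Using the recession-limb readings at t = 24 h and t = 44 h: Q falls from 14.1 to 7.2 m³/s over 5 intervals.
K = (Q₂/Q₁)^(1/5) = (7.2/14.1)^(1/5) = 0.874.

K ≈ 0.874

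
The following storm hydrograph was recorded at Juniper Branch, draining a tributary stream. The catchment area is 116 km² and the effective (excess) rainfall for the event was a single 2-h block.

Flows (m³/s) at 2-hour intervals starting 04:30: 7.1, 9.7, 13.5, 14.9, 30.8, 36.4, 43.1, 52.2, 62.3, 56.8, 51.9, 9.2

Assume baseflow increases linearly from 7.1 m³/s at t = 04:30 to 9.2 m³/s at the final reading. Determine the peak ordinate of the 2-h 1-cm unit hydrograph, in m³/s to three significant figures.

Direct runoff: 0.00, 2.41, 6.02, 7.23, 22.94, 28.35, 34.85, 43.76, 53.67, 47.98, 42.89, 0.00 m³/s; ΣQ_DR = 290.1 m³/s, peak = 53.67 m³/s.
Runoff depth d = ΣQ_DR·Δt / A = 290.1 × 7200 / (116 km²) = 18.01 mm.
The 1-cm UH is the DRH scaled by (10 mm)/d, so U_p = 53.67 × 10/18.01 = 29.8 m³/s.

U_p ≈ 29.8 m³/s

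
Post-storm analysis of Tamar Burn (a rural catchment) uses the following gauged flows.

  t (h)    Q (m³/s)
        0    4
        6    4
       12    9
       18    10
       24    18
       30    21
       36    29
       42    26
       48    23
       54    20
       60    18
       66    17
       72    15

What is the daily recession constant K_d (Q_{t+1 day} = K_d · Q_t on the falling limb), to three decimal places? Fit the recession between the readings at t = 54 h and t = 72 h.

Between t = 54 h and t = 72 h the flow falls from 20 to 15 m³/s over 3×6 h = 18 h.
Per-interval ratio K = (15/20)^(1/3) = 0.9086; K_d = K^(24/6) = 0.681.

K_d ≈ 0.681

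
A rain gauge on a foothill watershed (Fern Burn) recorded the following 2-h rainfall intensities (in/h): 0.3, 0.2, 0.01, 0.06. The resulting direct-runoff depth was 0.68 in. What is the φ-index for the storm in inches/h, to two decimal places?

Only the 2 blocks with intensity above φ contribute runoff: 0.3, 0.2 in/h.
Σ(I−φ)·Δt = d  ⇒  (0.3+0.2 − 2φ)·2 = 0.68
φ = (0.5000 − 0.68/2) / 2 = 0.08 in/h.

φ ≈ 0.08 in/h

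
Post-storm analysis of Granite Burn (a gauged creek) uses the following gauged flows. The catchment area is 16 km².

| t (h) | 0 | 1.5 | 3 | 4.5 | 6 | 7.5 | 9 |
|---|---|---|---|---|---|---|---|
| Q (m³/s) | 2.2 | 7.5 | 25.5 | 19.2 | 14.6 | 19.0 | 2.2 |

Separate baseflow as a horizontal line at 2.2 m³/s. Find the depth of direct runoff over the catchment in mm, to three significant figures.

d ≈ 25.2 mm

Direct runoff: 0.0, 5.3, 23.3, 17.0, 12.4, 16.8, 0.0 m³/s; ΣQ_DR = 74.80 m³/s.
V = ΣQ_DR · Δt = 74.80 × 5400 s = 4.039 × 10^5 m³.
Over A = 16 km², depth = V / A = 25.2 mm.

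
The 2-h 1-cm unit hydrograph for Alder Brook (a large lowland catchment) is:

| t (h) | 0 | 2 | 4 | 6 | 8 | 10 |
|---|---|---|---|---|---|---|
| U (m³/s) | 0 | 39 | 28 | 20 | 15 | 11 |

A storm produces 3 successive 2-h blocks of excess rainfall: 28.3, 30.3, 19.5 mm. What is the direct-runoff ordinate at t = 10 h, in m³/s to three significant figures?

Q ≈ 116 m³/s

By discrete convolution, Q_j = Σ (P_i / 10 mm) · U_{j−i}.
At t = 10 h (j=5): Q = (28.3/10)·11 + (30.3/10)·15 + (19.5/10)·20 = 116 m³/s.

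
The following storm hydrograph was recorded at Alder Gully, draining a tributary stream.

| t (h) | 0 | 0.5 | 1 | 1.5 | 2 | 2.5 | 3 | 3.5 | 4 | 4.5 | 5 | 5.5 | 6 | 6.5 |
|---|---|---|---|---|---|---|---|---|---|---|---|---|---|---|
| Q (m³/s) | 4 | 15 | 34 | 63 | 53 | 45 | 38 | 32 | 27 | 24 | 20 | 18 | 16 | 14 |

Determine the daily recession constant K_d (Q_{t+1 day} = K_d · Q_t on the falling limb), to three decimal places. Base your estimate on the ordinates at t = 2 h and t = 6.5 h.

Between t = 2 h and t = 6.5 h the flow falls from 53 to 14 m³/s over 9×0.5 h = 4.5 h.
Per-interval ratio K = (14/53)^(1/9) = 0.8625; K_d = K^(24/0.5) = 0.001.

K_d ≈ 0.001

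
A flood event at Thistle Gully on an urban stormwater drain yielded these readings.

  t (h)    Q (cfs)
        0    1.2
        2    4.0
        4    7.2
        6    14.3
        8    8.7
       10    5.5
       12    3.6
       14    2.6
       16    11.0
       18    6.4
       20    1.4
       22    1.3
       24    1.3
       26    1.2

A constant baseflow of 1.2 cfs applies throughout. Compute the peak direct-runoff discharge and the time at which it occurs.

Subtracting baseflow gives direct-runoff ordinates: 0.0, 2.8, 6.0, 13.1, 7.5, 4.3, 2.4, 1.4, 9.8, 5.2, 0.2, 0.1, 0.1, 0.0 cfs.
The maximum is 13.1 cfs, occurring at the reading for t = 6 h.

Q_p = 13.1 cfs at t = 6 h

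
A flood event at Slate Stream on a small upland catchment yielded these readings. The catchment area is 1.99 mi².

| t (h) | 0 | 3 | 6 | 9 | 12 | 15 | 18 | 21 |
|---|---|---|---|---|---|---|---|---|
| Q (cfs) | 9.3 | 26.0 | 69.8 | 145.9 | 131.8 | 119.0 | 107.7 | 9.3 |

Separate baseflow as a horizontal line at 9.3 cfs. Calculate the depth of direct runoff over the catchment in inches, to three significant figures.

d ≈ 1.27 in

Direct runoff: 0.0, 16.7, 60.5, 136.6, 122.5, 109.7, 98.4, 0.0 cfs; ΣQ_DR = 544.4 cfs.
V = ΣQ_DR · Δt = 544.4 × 10800 s = 5.880 × 10^6 ft³.
Over A = 1.99 mi², depth = V / A = 1.27 in.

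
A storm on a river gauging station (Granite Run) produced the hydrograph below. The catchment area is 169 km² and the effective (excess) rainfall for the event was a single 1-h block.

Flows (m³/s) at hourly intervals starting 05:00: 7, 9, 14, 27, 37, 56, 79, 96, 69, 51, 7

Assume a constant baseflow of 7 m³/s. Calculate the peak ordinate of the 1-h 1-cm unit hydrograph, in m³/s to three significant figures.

Direct runoff: 0.0, 2.0, 7.0, 20.0, 30.0, 49.0, 72.0, 89.0, 62.0, 44.0, 0.0 m³/s; ΣQ_DR = 375.0 m³/s, peak = 89.0 m³/s.
Runoff depth d = ΣQ_DR·Δt / A = 375.0 × 3600 / (169 km²) = 7.988 mm.
The 1-cm UH is the DRH scaled by (10 mm)/d, so U_p = 89.0 × 10/7.988 = 111 m³/s.

U_p ≈ 111 m³/s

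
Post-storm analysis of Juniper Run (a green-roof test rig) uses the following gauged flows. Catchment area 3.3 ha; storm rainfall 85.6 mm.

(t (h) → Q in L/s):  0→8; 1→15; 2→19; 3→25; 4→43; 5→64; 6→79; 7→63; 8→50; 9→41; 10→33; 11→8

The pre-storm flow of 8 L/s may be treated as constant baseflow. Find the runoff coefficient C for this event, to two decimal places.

C ≈ 0.45

ΣQ_DR = 352.0 L/s; V = ΣQ_DR·Δt = 1.267 × 10^6 L.
Runoff depth d = V / A = 38.40 mm.
C = d / P = 38.40 / 85.6 = 0.45.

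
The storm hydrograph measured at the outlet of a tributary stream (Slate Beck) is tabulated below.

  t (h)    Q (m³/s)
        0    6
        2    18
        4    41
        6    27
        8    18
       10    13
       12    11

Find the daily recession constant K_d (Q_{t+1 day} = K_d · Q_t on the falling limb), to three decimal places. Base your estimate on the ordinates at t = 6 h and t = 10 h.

Between t = 6 h and t = 10 h the flow falls from 27 to 13 m³/s over 2×2 h = 4 h.
Per-interval ratio K = (13/27)^(1/2) = 0.6939; K_d = K^(24/2) = 0.012.

K_d ≈ 0.012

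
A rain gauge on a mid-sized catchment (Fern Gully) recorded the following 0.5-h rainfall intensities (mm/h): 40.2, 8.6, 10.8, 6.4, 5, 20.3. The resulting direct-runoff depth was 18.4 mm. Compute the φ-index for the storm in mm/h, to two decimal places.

φ ≈ 11.85 mm/h

Only the 2 blocks with intensity above φ contribute runoff: 40.2, 20.3 mm/h.
Σ(I−φ)·Δt = d  ⇒  (40.2+20.3 − 2φ)·0.5 = 18.4
φ = (60.50 − 18.4/0.5) / 2 = 11.85 mm/h.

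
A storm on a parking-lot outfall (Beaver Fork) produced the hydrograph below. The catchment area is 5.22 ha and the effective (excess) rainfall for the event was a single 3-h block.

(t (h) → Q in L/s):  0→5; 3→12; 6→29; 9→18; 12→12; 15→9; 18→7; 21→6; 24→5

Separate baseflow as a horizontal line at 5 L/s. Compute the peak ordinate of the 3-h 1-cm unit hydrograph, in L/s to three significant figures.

U_p ≈ 20.0 L/s

Direct runoff: 0.0, 7.0, 24.0, 13.0, 7.0, 4.0, 2.0, 1.0, 0.0 L/s; ΣQ_DR = 58.00 L/s, peak = 24.0 L/s.
Runoff depth d = ΣQ_DR·Δt / A = 58.00 × 10800 / (5.22 ha) = 12.00 mm.
The 1-cm UH is the DRH scaled by (10 mm)/d, so U_p = 24.0 × 10/12.00 = 20.0 L/s.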